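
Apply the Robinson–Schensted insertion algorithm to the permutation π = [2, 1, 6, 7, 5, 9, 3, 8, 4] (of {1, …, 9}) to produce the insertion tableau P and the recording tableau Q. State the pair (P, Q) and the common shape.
P = [1, 3, 4, 8] / [2, 5, 7] / [6, 9];  Q = [1, 3, 4, 6] / [2, 5, 8] / [7, 9];  common shape = (4, 3, 2)

Row-insert the values π_1, π_2, … into P one at a time, bumping the leftmost entry strictly greater than the inserted value down to the next row. The recording tableau Q records, in position (i, j), the step at which that cell was added to P.
  Insert 2 (step 1): P = [2];  Q = [1]
  Insert 1 (step 2): P = [1] / [2];  Q = [1] / [2]
  Insert 6 (step 3): P = [1, 6] / [2];  Q = [1, 3] / [2]
  Insert 7 (step 4): P = [1, 6, 7] / [2];  Q = [1, 3, 4] / [2]
  Insert 5 (step 5): P = [1, 5, 7] / [2, 6];  Q = [1, 3, 4] / [2, 5]
  Insert 9 (step 6): P = [1, 5, 7, 9] / [2, 6];  Q = [1, 3, 4, 6] / [2, 5]
  Insert 3 (step 7): P = [1, 3, 7, 9] / [2, 5] / [6];  Q = [1, 3, 4, 6] / [2, 5] / [7]
  Insert 8 (step 8): P = [1, 3, 7, 8] / [2, 5, 9] / [6];  Q = [1, 3, 4, 6] / [2, 5, 8] / [7]
  Insert 4 (step 9): P = [1, 3, 4, 8] / [2, 5, 7] / [6, 9];  Q = [1, 3, 4, 6] / [2, 5, 8] / [7, 9]
Final shape: (4, 3, 2).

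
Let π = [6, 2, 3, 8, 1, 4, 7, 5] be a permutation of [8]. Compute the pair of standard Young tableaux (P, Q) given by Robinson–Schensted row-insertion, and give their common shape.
P = [1, 3, 4, 5] / [2, 7] / [6, 8];  Q = [1, 3, 4, 7] / [2, 6] / [5, 8];  common shape = (4, 2, 2)

Row-insert the values π_1, π_2, … into P one at a time, bumping the leftmost entry strictly greater than the inserted value down to the next row. The recording tableau Q records, in position (i, j), the step at which that cell was added to P.
  Insert 6 (step 1): P = [6];  Q = [1]
  Insert 2 (step 2): P = [2] / [6];  Q = [1] / [2]
  Insert 3 (step 3): P = [2, 3] / [6];  Q = [1, 3] / [2]
  Insert 8 (step 4): P = [2, 3, 8] / [6];  Q = [1, 3, 4] / [2]
  Insert 1 (step 5): P = [1, 3, 8] / [2] / [6];  Q = [1, 3, 4] / [2] / [5]
  Insert 4 (step 6): P = [1, 3, 4] / [2, 8] / [6];  Q = [1, 3, 4] / [2, 6] / [5]
  Insert 7 (step 7): P = [1, 3, 4, 7] / [2, 8] / [6];  Q = [1, 3, 4, 7] / [2, 6] / [5]
  Insert 5 (step 8): P = [1, 3, 4, 5] / [2, 7] / [6, 8];  Q = [1, 3, 4, 7] / [2, 6] / [5, 8]
Final shape: (4, 2, 2).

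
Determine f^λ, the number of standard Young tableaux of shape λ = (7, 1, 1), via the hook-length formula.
# SYT of shape (7, 1, 1) = 28

Hook-length formula: f^λ = n! / Π hook(c), product over all cells c of the Young diagram. For λ = (7, 1, 1), n = 9 boxes. Hook lengths by row (left-to-right, top-to-bottom): [9, 6, 5, 4, 3, 2, 1]; [2]; [1]. Product of hooks = 12960. So f^λ = 9! / 12960 = 362880 / 12960 = 28.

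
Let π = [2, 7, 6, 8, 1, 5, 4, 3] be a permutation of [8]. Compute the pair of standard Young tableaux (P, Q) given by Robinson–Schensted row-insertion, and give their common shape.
P = [1, 3, 8] / [2, 4] / [5] / [6] / [7];  Q = [1, 2, 4] / [3, 6] / [5] / [7] / [8];  common shape = (3, 2, 1, 1, 1)

Row-insert the values π_1, π_2, … into P one at a time, bumping the leftmost entry strictly greater than the inserted value down to the next row. The recording tableau Q records, in position (i, j), the step at which that cell was added to P.
  Insert 2 (step 1): P = [2];  Q = [1]
  Insert 7 (step 2): P = [2, 7];  Q = [1, 2]
  Insert 6 (step 3): P = [2, 6] / [7];  Q = [1, 2] / [3]
  Insert 8 (step 4): P = [2, 6, 8] / [7];  Q = [1, 2, 4] / [3]
  Insert 1 (step 5): P = [1, 6, 8] / [2] / [7];  Q = [1, 2, 4] / [3] / [5]
  Insert 5 (step 6): P = [1, 5, 8] / [2, 6] / [7];  Q = [1, 2, 4] / [3, 6] / [5]
  Insert 4 (step 7): P = [1, 4, 8] / [2, 5] / [6] / [7];  Q = [1, 2, 4] / [3, 6] / [5] / [7]
  Insert 3 (step 8): P = [1, 3, 8] / [2, 4] / [5] / [6] / [7];  Q = [1, 2, 4] / [3, 6] / [5] / [7] / [8]
Final shape: (3, 2, 1, 1, 1).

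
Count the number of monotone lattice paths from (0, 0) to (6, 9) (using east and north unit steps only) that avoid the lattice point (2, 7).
Number of paths = 4465

Total paths from (0, 0) to (6, 9): C(15, 6) = 5005. Paths through (2, 7): (paths (0, 0) → (2, 7)) × (paths (2, 7) → (6, 9)) = C(9, 2) · C(6, 4) = 36 · 15 = 540. Avoidance count = 5005 − 540 = 4465.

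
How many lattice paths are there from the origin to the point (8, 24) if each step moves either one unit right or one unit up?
Number of paths = 10518300

A monotone lattice path from (0, 0) to (8, 24) consists of 8 east steps and 24 north steps in some order, so it is determined by which 8 of the 32 steps are east. The count is C(32, 8) = 10518300.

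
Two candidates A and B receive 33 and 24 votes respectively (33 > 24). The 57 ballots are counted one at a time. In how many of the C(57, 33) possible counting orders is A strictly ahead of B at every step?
Strict-lead orderings = 1187735919081075

Total orderings of the 57 votes with 33 for A: C(57, 33) = 7522327487513475. By the Bertrand ballot formula (Cycle Lemma / reflection principle), the number of orderings in which A is strictly ahead of B throughout is (p − q)/(p + q) · C(p + q, p) = (33 − 24)/(33 + 24) · 7522327487513475 = 1187735919081075.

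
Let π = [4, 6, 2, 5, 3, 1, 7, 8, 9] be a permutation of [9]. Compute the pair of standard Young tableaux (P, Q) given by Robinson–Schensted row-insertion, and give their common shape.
P = [1, 3, 7, 8, 9] / [2, 5] / [4] / [6];  Q = [1, 2, 7, 8, 9] / [3, 4] / [5] / [6];  common shape = (5, 2, 1, 1)

Row-insert the values π_1, π_2, … into P one at a time, bumping the leftmost entry strictly greater than the inserted value down to the next row. The recording tableau Q records, in position (i, j), the step at which that cell was added to P.
  Insert 4 (step 1): P = [4];  Q = [1]
  Insert 6 (step 2): P = [4, 6];  Q = [1, 2]
  Insert 2 (step 3): P = [2, 6] / [4];  Q = [1, 2] / [3]
  Insert 5 (step 4): P = [2, 5] / [4, 6];  Q = [1, 2] / [3, 4]
  Insert 3 (step 5): P = [2, 3] / [4, 5] / [6];  Q = [1, 2] / [3, 4] / [5]
  Insert 1 (step 6): P = [1, 3] / [2, 5] / [4] / [6];  Q = [1, 2] / [3, 4] / [5] / [6]
  Insert 7 (step 7): P = [1, 3, 7] / [2, 5] / [4] / [6];  Q = [1, 2, 7] / [3, 4] / [5] / [6]
  Insert 8 (step 8): P = [1, 3, 7, 8] / [2, 5] / [4] / [6];  Q = [1, 2, 7, 8] / [3, 4] / [5] / [6]
  Insert 9 (step 9): P = [1, 3, 7, 8, 9] / [2, 5] / [4] / [6];  Q = [1, 2, 7, 8, 9] / [3, 4] / [5] / [6]
Final shape: (5, 2, 1, 1).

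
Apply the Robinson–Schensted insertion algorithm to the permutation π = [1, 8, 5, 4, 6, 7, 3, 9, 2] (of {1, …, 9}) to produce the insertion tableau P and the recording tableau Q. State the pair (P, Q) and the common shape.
P = [1, 2, 6, 7, 9] / [3] / [4] / [5] / [8];  Q = [1, 2, 5, 6, 8] / [3] / [4] / [7] / [9];  common shape = (5, 1, 1, 1, 1)

Row-insert the values π_1, π_2, … into P one at a time, bumping the leftmost entry strictly greater than the inserted value down to the next row. The recording tableau Q records, in position (i, j), the step at which that cell was added to P.
  Insert 1 (step 1): P = [1];  Q = [1]
  Insert 8 (step 2): P = [1, 8];  Q = [1, 2]
  Insert 5 (step 3): P = [1, 5] / [8];  Q = [1, 2] / [3]
  Insert 4 (step 4): P = [1, 4] / [5] / [8];  Q = [1, 2] / [3] / [4]
  Insert 6 (step 5): P = [1, 4, 6] / [5] / [8];  Q = [1, 2, 5] / [3] / [4]
  Insert 7 (step 6): P = [1, 4, 6, 7] / [5] / [8];  Q = [1, 2, 5, 6] / [3] / [4]
  Insert 3 (step 7): P = [1, 3, 6, 7] / [4] / [5] / [8];  Q = [1, 2, 5, 6] / [3] / [4] / [7]
  Insert 9 (step 8): P = [1, 3, 6, 7, 9] / [4] / [5] / [8];  Q = [1, 2, 5, 6, 8] / [3] / [4] / [7]
  Insert 2 (step 9): P = [1, 2, 6, 7, 9] / [3] / [4] / [5] / [8];  Q = [1, 2, 5, 6, 8] / [3] / [4] / [7] / [9]
Final shape: (5, 1, 1, 1, 1).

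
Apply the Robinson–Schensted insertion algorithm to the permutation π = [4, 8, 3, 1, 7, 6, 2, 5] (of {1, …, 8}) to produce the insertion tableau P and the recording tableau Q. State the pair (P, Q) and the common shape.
P = [1, 2, 5] / [3, 6] / [4, 7] / [8];  Q = [1, 2, 8] / [3, 5] / [4, 6] / [7];  common shape = (3, 2, 2, 1)

Row-insert the values π_1, π_2, … into P one at a time, bumping the leftmost entry strictly greater than the inserted value down to the next row. The recording tableau Q records, in position (i, j), the step at which that cell was added to P.
  Insert 4 (step 1): P = [4];  Q = [1]
  Insert 8 (step 2): P = [4, 8];  Q = [1, 2]
  Insert 3 (step 3): P = [3, 8] / [4];  Q = [1, 2] / [3]
  Insert 1 (step 4): P = [1, 8] / [3] / [4];  Q = [1, 2] / [3] / [4]
  Insert 7 (step 5): P = [1, 7] / [3, 8] / [4];  Q = [1, 2] / [3, 5] / [4]
  Insert 6 (step 6): P = [1, 6] / [3, 7] / [4, 8];  Q = [1, 2] / [3, 5] / [4, 6]
  Insert 2 (step 7): P = [1, 2] / [3, 6] / [4, 7] / [8];  Q = [1, 2] / [3, 5] / [4, 6] / [7]
  Insert 5 (step 8): P = [1, 2, 5] / [3, 6] / [4, 7] / [8];  Q = [1, 2, 8] / [3, 5] / [4, 6] / [7]
Final shape: (3, 2, 2, 1).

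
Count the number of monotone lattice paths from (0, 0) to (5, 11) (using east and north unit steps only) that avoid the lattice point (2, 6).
Number of paths = 2800

Total paths from (0, 0) to (5, 11): C(16, 5) = 4368. Paths through (2, 6): (paths (0, 0) → (2, 6)) × (paths (2, 6) → (5, 11)) = C(8, 2) · C(8, 3) = 28 · 56 = 1568. Avoidance count = 4368 − 1568 = 2800.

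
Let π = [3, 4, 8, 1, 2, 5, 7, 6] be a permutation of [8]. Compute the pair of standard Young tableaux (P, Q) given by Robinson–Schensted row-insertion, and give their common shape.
P = [1, 2, 5, 6] / [3, 4, 7] / [8];  Q = [1, 2, 3, 7] / [4, 5, 6] / [8];  common shape = (4, 3, 1)

Row-insert the values π_1, π_2, … into P one at a time, bumping the leftmost entry strictly greater than the inserted value down to the next row. The recording tableau Q records, in position (i, j), the step at which that cell was added to P.
  Insert 3 (step 1): P = [3];  Q = [1]
  Insert 4 (step 2): P = [3, 4];  Q = [1, 2]
  Insert 8 (step 3): P = [3, 4, 8];  Q = [1, 2, 3]
  Insert 1 (step 4): P = [1, 4, 8] / [3];  Q = [1, 2, 3] / [4]
  Insert 2 (step 5): P = [1, 2, 8] / [3, 4];  Q = [1, 2, 3] / [4, 5]
  Insert 5 (step 6): P = [1, 2, 5] / [3, 4, 8];  Q = [1, 2, 3] / [4, 5, 6]
  Insert 7 (step 7): P = [1, 2, 5, 7] / [3, 4, 8];  Q = [1, 2, 3, 7] / [4, 5, 6]
  Insert 6 (step 8): P = [1, 2, 5, 6] / [3, 4, 7] / [8];  Q = [1, 2, 3, 7] / [4, 5, 6] / [8]
Final shape: (4, 3, 1).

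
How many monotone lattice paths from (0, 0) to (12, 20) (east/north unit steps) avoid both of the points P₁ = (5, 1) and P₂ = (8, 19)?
Number of paths = 210785565

Inclusion–exclusion. Total paths: C(32, 12) = 225792840. Through P₁: C(6, 5)·C(26, 7) = 3946800. Through P₂: C(27, 8)·C(5, 4) = 11100375. Since P₁ is strictly southwest of P₂, a monotone path through both must visit P₁ then P₂; paths through both = C(6, 5)·C(21, 3)·C(5, 4) = 39900. Avoid both = 225792840 − 3946800 − 11100375 + 39900 = 210785565.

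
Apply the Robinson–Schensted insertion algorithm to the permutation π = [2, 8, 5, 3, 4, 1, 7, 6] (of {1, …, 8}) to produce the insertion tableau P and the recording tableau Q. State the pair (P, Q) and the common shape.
P = [1, 3, 4, 6] / [2, 7] / [5] / [8];  Q = [1, 2, 5, 7] / [3, 8] / [4] / [6];  common shape = (4, 2, 1, 1)

Row-insert the values π_1, π_2, … into P one at a time, bumping the leftmost entry strictly greater than the inserted value down to the next row. The recording tableau Q records, in position (i, j), the step at which that cell was added to P.
  Insert 2 (step 1): P = [2];  Q = [1]
  Insert 8 (step 2): P = [2, 8];  Q = [1, 2]
  Insert 5 (step 3): P = [2, 5] / [8];  Q = [1, 2] / [3]
  Insert 3 (step 4): P = [2, 3] / [5] / [8];  Q = [1, 2] / [3] / [4]
  Insert 4 (step 5): P = [2, 3, 4] / [5] / [8];  Q = [1, 2, 5] / [3] / [4]
  Insert 1 (step 6): P = [1, 3, 4] / [2] / [5] / [8];  Q = [1, 2, 5] / [3] / [4] / [6]
  Insert 7 (step 7): P = [1, 3, 4, 7] / [2] / [5] / [8];  Q = [1, 2, 5, 7] / [3] / [4] / [6]
  Insert 6 (step 8): P = [1, 3, 4, 6] / [2, 7] / [5] / [8];  Q = [1, 2, 5, 7] / [3, 8] / [4] / [6]
Final shape: (4, 2, 1, 1).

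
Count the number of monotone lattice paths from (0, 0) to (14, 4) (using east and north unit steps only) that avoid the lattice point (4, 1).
Number of paths = 1630

Total paths from (0, 0) to (14, 4): C(18, 14) = 3060. Paths through (4, 1): (paths (0, 0) → (4, 1)) × (paths (4, 1) → (14, 4)) = C(5, 4) · C(13, 10) = 5 · 286 = 1430. Avoidance count = 3060 − 1430 = 1630.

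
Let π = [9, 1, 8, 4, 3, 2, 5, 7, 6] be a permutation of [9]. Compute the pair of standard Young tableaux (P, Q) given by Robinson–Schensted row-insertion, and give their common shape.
P = [1, 2, 5, 6] / [3, 7] / [4] / [8] / [9];  Q = [1, 3, 7, 8] / [2, 9] / [4] / [5] / [6];  common shape = (4, 2, 1, 1, 1)

Row-insert the values π_1, π_2, … into P one at a time, bumping the leftmost entry strictly greater than the inserted value down to the next row. The recording tableau Q records, in position (i, j), the step at which that cell was added to P.
  Insert 9 (step 1): P = [9];  Q = [1]
  Insert 1 (step 2): P = [1] / [9];  Q = [1] / [2]
  Insert 8 (step 3): P = [1, 8] / [9];  Q = [1, 3] / [2]
  Insert 4 (step 4): P = [1, 4] / [8] / [9];  Q = [1, 3] / [2] / [4]
  Insert 3 (step 5): P = [1, 3] / [4] / [8] / [9];  Q = [1, 3] / [2] / [4] / [5]
  Insert 2 (step 6): P = [1, 2] / [3] / [4] / [8] / [9];  Q = [1, 3] / [2] / [4] / [5] / [6]
  Insert 5 (step 7): P = [1, 2, 5] / [3] / [4] / [8] / [9];  Q = [1, 3, 7] / [2] / [4] / [5] / [6]
  Insert 7 (step 8): P = [1, 2, 5, 7] / [3] / [4] / [8] / [9];  Q = [1, 3, 7, 8] / [2] / [4] / [5] / [6]
  Insert 6 (step 9): P = [1, 2, 5, 6] / [3, 7] / [4] / [8] / [9];  Q = [1, 3, 7, 8] / [2, 9] / [4] / [5] / [6]
Final shape: (4, 2, 1, 1, 1).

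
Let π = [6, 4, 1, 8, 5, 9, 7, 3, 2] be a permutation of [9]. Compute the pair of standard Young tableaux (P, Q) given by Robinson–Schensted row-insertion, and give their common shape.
P = [1, 2, 7] / [3, 5, 9] / [4, 8] / [6];  Q = [1, 4, 6] / [2, 5, 7] / [3, 8] / [9];  common shape = (3, 3, 2, 1)

Row-insert the values π_1, π_2, … into P one at a time, bumping the leftmost entry strictly greater than the inserted value down to the next row. The recording tableau Q records, in position (i, j), the step at which that cell was added to P.
  Insert 6 (step 1): P = [6];  Q = [1]
  Insert 4 (step 2): P = [4] / [6];  Q = [1] / [2]
  Insert 1 (step 3): P = [1] / [4] / [6];  Q = [1] / [2] / [3]
  Insert 8 (step 4): P = [1, 8] / [4] / [6];  Q = [1, 4] / [2] / [3]
  Insert 5 (step 5): P = [1, 5] / [4, 8] / [6];  Q = [1, 4] / [2, 5] / [3]
  Insert 9 (step 6): P = [1, 5, 9] / [4, 8] / [6];  Q = [1, 4, 6] / [2, 5] / [3]
  Insert 7 (step 7): P = [1, 5, 7] / [4, 8, 9] / [6];  Q = [1, 4, 6] / [2, 5, 7] / [3]
  Insert 3 (step 8): P = [1, 3, 7] / [4, 5, 9] / [6, 8];  Q = [1, 4, 6] / [2, 5, 7] / [3, 8]
  Insert 2 (step 9): P = [1, 2, 7] / [3, 5, 9] / [4, 8] / [6];  Q = [1, 4, 6] / [2, 5, 7] / [3, 8] / [9]
Final shape: (3, 3, 2, 1).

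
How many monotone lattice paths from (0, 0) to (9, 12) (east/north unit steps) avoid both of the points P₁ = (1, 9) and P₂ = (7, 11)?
Number of paths = 197648

Inclusion–exclusion. Total paths: C(21, 9) = 293930. Through P₁: C(10, 1)·C(11, 8) = 1650. Through P₂: C(18, 7)·C(3, 2) = 95472. Since P₁ is strictly southwest of P₂, a monotone path through both must visit P₁ then P₂; paths through both = C(10, 1)·C(8, 6)·C(3, 2) = 840. Avoid both = 293930 − 1650 − 95472 + 840 = 197648.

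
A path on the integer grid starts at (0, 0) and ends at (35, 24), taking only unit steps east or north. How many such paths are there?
Number of paths = 21631432489303455

A monotone lattice path from (0, 0) to (35, 24) consists of 35 east steps and 24 north steps in some order, so it is determined by which 35 of the 59 steps are east. The count is C(59, 35) = 21631432489303455.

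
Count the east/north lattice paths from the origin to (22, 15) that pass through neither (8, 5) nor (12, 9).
Number of paths = 5207712568

Inclusion–exclusion. Total paths: C(37, 22) = 9364199760. Through P₁: C(13, 8)·C(24, 14) = 2524136472. Through P₂: C(21, 12)·C(16, 10) = 2353791440. Since P₁ is strictly southwest of P₂, a monotone path through both must visit P₁ then P₂; paths through both = C(13, 8)·C(8, 4)·C(16, 10) = 721440720. Avoid both = 9364199760 − 2524136472 − 2353791440 + 721440720 = 5207712568.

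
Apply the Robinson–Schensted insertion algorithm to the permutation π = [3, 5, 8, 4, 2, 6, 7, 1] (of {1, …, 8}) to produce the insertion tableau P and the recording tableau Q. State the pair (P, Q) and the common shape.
P = [1, 4, 6, 7] / [2, 8] / [3] / [5];  Q = [1, 2, 3, 7] / [4, 6] / [5] / [8];  common shape = (4, 2, 1, 1)

Row-insert the values π_1, π_2, … into P one at a time, bumping the leftmost entry strictly greater than the inserted value down to the next row. The recording tableau Q records, in position (i, j), the step at which that cell was added to P.
  Insert 3 (step 1): P = [3];  Q = [1]
  Insert 5 (step 2): P = [3, 5];  Q = [1, 2]
  Insert 8 (step 3): P = [3, 5, 8];  Q = [1, 2, 3]
  Insert 4 (step 4): P = [3, 4, 8] / [5];  Q = [1, 2, 3] / [4]
  Insert 2 (step 5): P = [2, 4, 8] / [3] / [5];  Q = [1, 2, 3] / [4] / [5]
  Insert 6 (step 6): P = [2, 4, 6] / [3, 8] / [5];  Q = [1, 2, 3] / [4, 6] / [5]
  Insert 7 (step 7): P = [2, 4, 6, 7] / [3, 8] / [5];  Q = [1, 2, 3, 7] / [4, 6] / [5]
  Insert 1 (step 8): P = [1, 4, 6, 7] / [2, 8] / [3] / [5];  Q = [1, 2, 3, 7] / [4, 6] / [5] / [8]
Final shape: (4, 2, 1, 1).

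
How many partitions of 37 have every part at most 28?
p(37, parts ≤ 28) = 21570

Use the recurrence p(n, m) = p(n, m−1) + p(n−m, m): either the largest part is < m (count p(n, m−1)) or the largest part is exactly m (remove one copy of m, count p(n−m, m)). With p(0, ·) = 1 this gives p(37, parts ≤ 28) = 21570. (By conjugating Young diagrams, this also counts partitions of 37 into at most 28 parts.)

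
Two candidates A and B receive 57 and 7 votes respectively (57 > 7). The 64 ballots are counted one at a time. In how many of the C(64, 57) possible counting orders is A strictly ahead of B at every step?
Strict-lead orderings = 485325150

Total orderings of the 64 votes with 57 for A: C(64, 57) = 621216192. By the Bertrand ballot formula (Cycle Lemma / reflection principle), the number of orderings in which A is strictly ahead of B throughout is (p − q)/(p + q) · C(p + q, p) = (57 − 7)/(57 + 7) · 621216192 = 485325150.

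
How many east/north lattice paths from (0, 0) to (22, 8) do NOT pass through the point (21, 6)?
Number of paths = 4964895

Total paths from (0, 0) to (22, 8): C(30, 22) = 5852925. Paths through (21, 6): (paths (0, 0) → (21, 6)) × (paths (21, 6) → (22, 8)) = C(27, 21) · C(3, 1) = 296010 · 3 = 888030. Avoidance count = 5852925 − 888030 = 4964895.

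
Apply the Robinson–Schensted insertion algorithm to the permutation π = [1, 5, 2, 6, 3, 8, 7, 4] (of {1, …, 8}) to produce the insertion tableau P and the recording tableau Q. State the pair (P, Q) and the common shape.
P = [1, 2, 3, 4] / [5, 6, 7] / [8];  Q = [1, 2, 4, 6] / [3, 5, 7] / [8];  common shape = (4, 3, 1)

Row-insert the values π_1, π_2, … into P one at a time, bumping the leftmost entry strictly greater than the inserted value down to the next row. The recording tableau Q records, in position (i, j), the step at which that cell was added to P.
  Insert 1 (step 1): P = [1];  Q = [1]
  Insert 5 (step 2): P = [1, 5];  Q = [1, 2]
  Insert 2 (step 3): P = [1, 2] / [5];  Q = [1, 2] / [3]
  Insert 6 (step 4): P = [1, 2, 6] / [5];  Q = [1, 2, 4] / [3]
  Insert 3 (step 5): P = [1, 2, 3] / [5, 6];  Q = [1, 2, 4] / [3, 5]
  Insert 8 (step 6): P = [1, 2, 3, 8] / [5, 6];  Q = [1, 2, 4, 6] / [3, 5]
  Insert 7 (step 7): P = [1, 2, 3, 7] / [5, 6, 8];  Q = [1, 2, 4, 6] / [3, 5, 7]
  Insert 4 (step 8): P = [1, 2, 3, 4] / [5, 6, 7] / [8];  Q = [1, 2, 4, 6] / [3, 5, 7] / [8]
Final shape: (4, 3, 1).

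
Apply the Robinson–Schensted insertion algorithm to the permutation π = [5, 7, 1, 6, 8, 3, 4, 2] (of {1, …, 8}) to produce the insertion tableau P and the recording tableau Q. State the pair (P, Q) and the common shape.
P = [1, 2, 4] / [3, 6, 8] / [5] / [7];  Q = [1, 2, 5] / [3, 4, 7] / [6] / [8];  common shape = (3, 3, 1, 1)

Row-insert the values π_1, π_2, … into P one at a time, bumping the leftmost entry strictly greater than the inserted value down to the next row. The recording tableau Q records, in position (i, j), the step at which that cell was added to P.
  Insert 5 (step 1): P = [5];  Q = [1]
  Insert 7 (step 2): P = [5, 7];  Q = [1, 2]
  Insert 1 (step 3): P = [1, 7] / [5];  Q = [1, 2] / [3]
  Insert 6 (step 4): P = [1, 6] / [5, 7];  Q = [1, 2] / [3, 4]
  Insert 8 (step 5): P = [1, 6, 8] / [5, 7];  Q = [1, 2, 5] / [3, 4]
  Insert 3 (step 6): P = [1, 3, 8] / [5, 6] / [7];  Q = [1, 2, 5] / [3, 4] / [6]
  Insert 4 (step 7): P = [1, 3, 4] / [5, 6, 8] / [7];  Q = [1, 2, 5] / [3, 4, 7] / [6]
  Insert 2 (step 8): P = [1, 2, 4] / [3, 6, 8] / [5] / [7];  Q = [1, 2, 5] / [3, 4, 7] / [6] / [8]
Final shape: (3, 3, 1, 1).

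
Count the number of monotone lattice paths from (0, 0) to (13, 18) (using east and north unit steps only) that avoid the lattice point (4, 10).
Number of paths = 181918765

Total paths from (0, 0) to (13, 18): C(31, 13) = 206253075. Paths through (4, 10): (paths (0, 0) → (4, 10)) × (paths (4, 10) → (13, 18)) = C(14, 4) · C(17, 9) = 1001 · 24310 = 24334310. Avoidance count = 206253075 − 24334310 = 181918765.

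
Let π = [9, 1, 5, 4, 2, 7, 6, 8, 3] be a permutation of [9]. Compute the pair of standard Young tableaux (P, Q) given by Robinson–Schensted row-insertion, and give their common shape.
P = [1, 2, 3, 8] / [4, 6] / [5, 7] / [9];  Q = [1, 3, 6, 8] / [2, 7] / [4, 9] / [5];  common shape = (4, 2, 2, 1)

Row-insert the values π_1, π_2, … into P one at a time, bumping the leftmost entry strictly greater than the inserted value down to the next row. The recording tableau Q records, in position (i, j), the step at which that cell was added to P.
  Insert 9 (step 1): P = [9];  Q = [1]
  Insert 1 (step 2): P = [1] / [9];  Q = [1] / [2]
  Insert 5 (step 3): P = [1, 5] / [9];  Q = [1, 3] / [2]
  Insert 4 (step 4): P = [1, 4] / [5] / [9];  Q = [1, 3] / [2] / [4]
  Insert 2 (step 5): P = [1, 2] / [4] / [5] / [9];  Q = [1, 3] / [2] / [4] / [5]
  Insert 7 (step 6): P = [1, 2, 7] / [4] / [5] / [9];  Q = [1, 3, 6] / [2] / [4] / [5]
  Insert 6 (step 7): P = [1, 2, 6] / [4, 7] / [5] / [9];  Q = [1, 3, 6] / [2, 7] / [4] / [5]
  Insert 8 (step 8): P = [1, 2, 6, 8] / [4, 7] / [5] / [9];  Q = [1, 3, 6, 8] / [2, 7] / [4] / [5]
  Insert 3 (step 9): P = [1, 2, 3, 8] / [4, 6] / [5, 7] / [9];  Q = [1, 3, 6, 8] / [2, 7] / [4, 9] / [5]
Final shape: (4, 2, 2, 1).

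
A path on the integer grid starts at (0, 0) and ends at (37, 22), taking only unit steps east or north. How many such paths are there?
Number of paths = 8964377427999630

A monotone lattice path from (0, 0) to (37, 22) consists of 37 east steps and 22 north steps in some order, so it is determined by which 37 of the 59 steps are east. The count is C(59, 37) = 8964377427999630.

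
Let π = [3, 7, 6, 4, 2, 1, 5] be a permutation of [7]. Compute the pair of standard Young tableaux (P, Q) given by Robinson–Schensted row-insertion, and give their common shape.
P = [1, 4, 5] / [2] / [3] / [6] / [7];  Q = [1, 2, 7] / [3] / [4] / [5] / [6];  common shape = (3, 1, 1, 1, 1)

Row-insert the values π_1, π_2, … into P one at a time, bumping the leftmost entry strictly greater than the inserted value down to the next row. The recording tableau Q records, in position (i, j), the step at which that cell was added to P.
  Insert 3 (step 1): P = [3];  Q = [1]
  Insert 7 (step 2): P = [3, 7];  Q = [1, 2]
  Insert 6 (step 3): P = [3, 6] / [7];  Q = [1, 2] / [3]
  Insert 4 (step 4): P = [3, 4] / [6] / [7];  Q = [1, 2] / [3] / [4]
  Insert 2 (step 5): P = [2, 4] / [3] / [6] / [7];  Q = [1, 2] / [3] / [4] / [5]
  Insert 1 (step 6): P = [1, 4] / [2] / [3] / [6] / [7];  Q = [1, 2] / [3] / [4] / [5] / [6]
  Insert 5 (step 7): P = [1, 4, 5] / [2] / [3] / [6] / [7];  Q = [1, 2, 7] / [3] / [4] / [5] / [6]
Final shape: (3, 1, 1, 1, 1).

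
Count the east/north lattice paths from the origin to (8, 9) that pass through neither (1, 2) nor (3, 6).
Number of paths = 11830

Inclusion–exclusion. Total paths: C(17, 8) = 24310. Through P₁: C(3, 1)·C(14, 7) = 10296. Through P₂: C(9, 3)·C(8, 5) = 4704. Since P₁ is strictly southwest of P₂, a monotone path through both must visit P₁ then P₂; paths through both = C(3, 1)·C(6, 2)·C(8, 5) = 2520. Avoid both = 24310 − 10296 − 4704 + 2520 = 11830.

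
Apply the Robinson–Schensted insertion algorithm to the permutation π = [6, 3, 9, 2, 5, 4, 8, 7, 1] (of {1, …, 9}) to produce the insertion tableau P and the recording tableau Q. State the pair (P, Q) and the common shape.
P = [1, 4, 7] / [2, 5, 8] / [3, 9] / [6];  Q = [1, 3, 7] / [2, 5, 8] / [4, 6] / [9];  common shape = (3, 3, 2, 1)

Row-insert the values π_1, π_2, … into P one at a time, bumping the leftmost entry strictly greater than the inserted value down to the next row. The recording tableau Q records, in position (i, j), the step at which that cell was added to P.
  Insert 6 (step 1): P = [6];  Q = [1]
  Insert 3 (step 2): P = [3] / [6];  Q = [1] / [2]
  Insert 9 (step 3): P = [3, 9] / [6];  Q = [1, 3] / [2]
  Insert 2 (step 4): P = [2, 9] / [3] / [6];  Q = [1, 3] / [2] / [4]
  Insert 5 (step 5): P = [2, 5] / [3, 9] / [6];  Q = [1, 3] / [2, 5] / [4]
  Insert 4 (step 6): P = [2, 4] / [3, 5] / [6, 9];  Q = [1, 3] / [2, 5] / [4, 6]
  Insert 8 (step 7): P = [2, 4, 8] / [3, 5] / [6, 9];  Q = [1, 3, 7] / [2, 5] / [4, 6]
  Insert 7 (step 8): P = [2, 4, 7] / [3, 5, 8] / [6, 9];  Q = [1, 3, 7] / [2, 5, 8] / [4, 6]
  Insert 1 (step 9): P = [1, 4, 7] / [2, 5, 8] / [3, 9] / [6];  Q = [1, 3, 7] / [2, 5, 8] / [4, 6] / [9]
Final shape: (3, 3, 2, 1).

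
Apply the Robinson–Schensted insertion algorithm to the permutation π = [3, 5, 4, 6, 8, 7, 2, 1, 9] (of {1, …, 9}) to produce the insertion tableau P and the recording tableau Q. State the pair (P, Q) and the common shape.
P = [1, 4, 6, 7, 9] / [2, 8] / [3] / [5];  Q = [1, 2, 4, 5, 9] / [3, 6] / [7] / [8];  common shape = (5, 2, 1, 1)

Row-insert the values π_1, π_2, … into P one at a time, bumping the leftmost entry strictly greater than the inserted value down to the next row. The recording tableau Q records, in position (i, j), the step at which that cell was added to P.
  Insert 3 (step 1): P = [3];  Q = [1]
  Insert 5 (step 2): P = [3, 5];  Q = [1, 2]
  Insert 4 (step 3): P = [3, 4] / [5];  Q = [1, 2] / [3]
  Insert 6 (step 4): P = [3, 4, 6] / [5];  Q = [1, 2, 4] / [3]
  Insert 8 (step 5): P = [3, 4, 6, 8] / [5];  Q = [1, 2, 4, 5] / [3]
  Insert 7 (step 6): P = [3, 4, 6, 7] / [5, 8];  Q = [1, 2, 4, 5] / [3, 6]
  Insert 2 (step 7): P = [2, 4, 6, 7] / [3, 8] / [5];  Q = [1, 2, 4, 5] / [3, 6] / [7]
  Insert 1 (step 8): P = [1, 4, 6, 7] / [2, 8] / [3] / [5];  Q = [1, 2, 4, 5] / [3, 6] / [7] / [8]
  Insert 9 (step 9): P = [1, 4, 6, 7, 9] / [2, 8] / [3] / [5];  Q = [1, 2, 4, 5, 9] / [3, 6] / [7] / [8]
Final shape: (5, 2, 1, 1).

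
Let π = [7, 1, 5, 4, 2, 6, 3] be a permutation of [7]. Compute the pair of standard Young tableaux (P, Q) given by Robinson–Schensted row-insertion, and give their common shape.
P = [1, 2, 3] / [4, 6] / [5] / [7];  Q = [1, 3, 6] / [2, 7] / [4] / [5];  common shape = (3, 2, 1, 1)

Row-insert the values π_1, π_2, … into P one at a time, bumping the leftmost entry strictly greater than the inserted value down to the next row. The recording tableau Q records, in position (i, j), the step at which that cell was added to P.
  Insert 7 (step 1): P = [7];  Q = [1]
  Insert 1 (step 2): P = [1] / [7];  Q = [1] / [2]
  Insert 5 (step 3): P = [1, 5] / [7];  Q = [1, 3] / [2]
  Insert 4 (step 4): P = [1, 4] / [5] / [7];  Q = [1, 3] / [2] / [4]
  Insert 2 (step 5): P = [1, 2] / [4] / [5] / [7];  Q = [1, 3] / [2] / [4] / [5]
  Insert 6 (step 6): P = [1, 2, 6] / [4] / [5] / [7];  Q = [1, 3, 6] / [2] / [4] / [5]
  Insert 3 (step 7): P = [1, 2, 3] / [4, 6] / [5] / [7];  Q = [1, 3, 6] / [2, 7] / [4] / [5]
Final shape: (3, 2, 1, 1).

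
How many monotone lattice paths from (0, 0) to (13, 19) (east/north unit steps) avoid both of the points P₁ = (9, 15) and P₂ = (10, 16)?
Number of paths = 201913780

Inclusion–exclusion. Total paths: C(32, 13) = 347373600. Through P₁: C(24, 9)·C(8, 4) = 91525280. Through P₂: C(26, 10)·C(6, 3) = 106234700. Since P₁ is strictly southwest of P₂, a monotone path through both must visit P₁ then P₂; paths through both = C(24, 9)·C(2, 1)·C(6, 3) = 52300160. Avoid both = 347373600 − 91525280 − 106234700 + 52300160 = 201913780.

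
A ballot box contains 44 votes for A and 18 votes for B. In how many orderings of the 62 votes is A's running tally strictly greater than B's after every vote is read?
Strict-lead orderings = 775421189886525

Total orderings of the 62 votes with 44 for A: C(62, 44) = 1849081298960175. By the Bertrand ballot formula (Cycle Lemma / reflection principle), the number of orderings in which A is strictly ahead of B throughout is (p − q)/(p + q) · C(p + q, p) = (44 − 18)/(44 + 18) · 1849081298960175 = 775421189886525.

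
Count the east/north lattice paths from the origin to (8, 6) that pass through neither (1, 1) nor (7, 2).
Number of paths = 1309

Inclusion–exclusion. Total paths: C(14, 8) = 3003. Through P₁: C(2, 1)·C(12, 7) = 1584. Through P₂: C(9, 7)·C(5, 1) = 180. Since P₁ is strictly southwest of P₂, a monotone path through both must visit P₁ then P₂; paths through both = C(2, 1)·C(7, 6)·C(5, 1) = 70. Avoid both = 3003 − 1584 − 180 + 70 = 1309.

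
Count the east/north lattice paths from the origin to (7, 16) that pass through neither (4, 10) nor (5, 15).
Number of paths = 132579

Inclusion–exclusion. Total paths: C(23, 7) = 245157. Through P₁: C(14, 4)·C(9, 3) = 84084. Through P₂: C(20, 5)·C(3, 2) = 46512. Since P₁ is strictly southwest of P₂, a monotone path through both must visit P₁ then P₂; paths through both = C(14, 4)·C(6, 1)·C(3, 2) = 18018. Avoid both = 245157 − 84084 − 46512 + 18018 = 132579.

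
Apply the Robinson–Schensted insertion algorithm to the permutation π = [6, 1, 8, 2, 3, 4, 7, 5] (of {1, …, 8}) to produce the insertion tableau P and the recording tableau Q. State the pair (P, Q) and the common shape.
P = [1, 2, 3, 4, 5] / [6, 7] / [8];  Q = [1, 3, 5, 6, 7] / [2, 4] / [8];  common shape = (5, 2, 1)

Row-insert the values π_1, π_2, … into P one at a time, bumping the leftmost entry strictly greater than the inserted value down to the next row. The recording tableau Q records, in position (i, j), the step at which that cell was added to P.
  Insert 6 (step 1): P = [6];  Q = [1]
  Insert 1 (step 2): P = [1] / [6];  Q = [1] / [2]
  Insert 8 (step 3): P = [1, 8] / [6];  Q = [1, 3] / [2]
  Insert 2 (step 4): P = [1, 2] / [6, 8];  Q = [1, 3] / [2, 4]
  Insert 3 (step 5): P = [1, 2, 3] / [6, 8];  Q = [1, 3, 5] / [2, 4]
  Insert 4 (step 6): P = [1, 2, 3, 4] / [6, 8];  Q = [1, 3, 5, 6] / [2, 4]
  Insert 7 (step 7): P = [1, 2, 3, 4, 7] / [6, 8];  Q = [1, 3, 5, 6, 7] / [2, 4]
  Insert 5 (step 8): P = [1, 2, 3, 4, 5] / [6, 7] / [8];  Q = [1, 3, 5, 6, 7] / [2, 4] / [8]
Final shape: (5, 2, 1).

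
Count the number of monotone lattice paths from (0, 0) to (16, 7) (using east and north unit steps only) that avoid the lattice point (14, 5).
Number of paths = 175389

Total paths from (0, 0) to (16, 7): C(23, 16) = 245157. Paths through (14, 5): (paths (0, 0) → (14, 5)) × (paths (14, 5) → (16, 7)) = C(19, 14) · C(4, 2) = 11628 · 6 = 69768. Avoidance count = 245157 − 69768 = 175389.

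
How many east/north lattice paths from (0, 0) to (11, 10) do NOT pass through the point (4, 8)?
Number of paths = 334896

Total paths from (0, 0) to (11, 10): C(21, 11) = 352716. Paths through (4, 8): (paths (0, 0) → (4, 8)) × (paths (4, 8) → (11, 10)) = C(12, 4) · C(9, 7) = 495 · 36 = 17820. Avoidance count = 352716 − 17820 = 334896.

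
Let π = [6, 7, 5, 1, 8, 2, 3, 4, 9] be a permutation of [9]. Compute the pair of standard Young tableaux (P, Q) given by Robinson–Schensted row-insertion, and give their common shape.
P = [1, 2, 3, 4, 9] / [5, 7, 8] / [6];  Q = [1, 2, 5, 8, 9] / [3, 6, 7] / [4];  common shape = (5, 3, 1)

Row-insert the values π_1, π_2, … into P one at a time, bumping the leftmost entry strictly greater than the inserted value down to the next row. The recording tableau Q records, in position (i, j), the step at which that cell was added to P.
  Insert 6 (step 1): P = [6];  Q = [1]
  Insert 7 (step 2): P = [6, 7];  Q = [1, 2]
  Insert 5 (step 3): P = [5, 7] / [6];  Q = [1, 2] / [3]
  Insert 1 (step 4): P = [1, 7] / [5] / [6];  Q = [1, 2] / [3] / [4]
  Insert 8 (step 5): P = [1, 7, 8] / [5] / [6];  Q = [1, 2, 5] / [3] / [4]
  Insert 2 (step 6): P = [1, 2, 8] / [5, 7] / [6];  Q = [1, 2, 5] / [3, 6] / [4]
  Insert 3 (step 7): P = [1, 2, 3] / [5, 7, 8] / [6];  Q = [1, 2, 5] / [3, 6, 7] / [4]
  Insert 4 (step 8): P = [1, 2, 3, 4] / [5, 7, 8] / [6];  Q = [1, 2, 5, 8] / [3, 6, 7] / [4]
  Insert 9 (step 9): P = [1, 2, 3, 4, 9] / [5, 7, 8] / [6];  Q = [1, 2, 5, 8, 9] / [3, 6, 7] / [4]
Final shape: (5, 3, 1).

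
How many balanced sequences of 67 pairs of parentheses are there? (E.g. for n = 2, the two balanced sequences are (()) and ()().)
C_67 = 22033725021956517463358552614056949950

These balanced parentheses are counted by the Catalan number C_n = (1/(n + 1)) · C(2n, n). For n = 67: C_67 = (1/68) · C(134, 67) = 1498293301493043187508381577755872596600/68 = 22033725021956517463358552614056949950.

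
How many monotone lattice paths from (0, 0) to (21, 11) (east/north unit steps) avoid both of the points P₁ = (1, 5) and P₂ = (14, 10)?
Number of paths = 112364316

Inclusion–exclusion. Total paths: C(32, 21) = 129024480. Through P₁: C(6, 1)·C(26, 20) = 1381380. Through P₂: C(24, 14)·C(8, 7) = 15690048. Since P₁ is strictly southwest of P₂, a monotone path through both must visit P₁ then P₂; paths through both = C(6, 1)·C(18, 13)·C(8, 7) = 411264. Avoid both = 129024480 − 1381380 − 15690048 + 411264 = 112364316.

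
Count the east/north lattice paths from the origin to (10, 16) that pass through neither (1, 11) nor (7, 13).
Number of paths = 3744031

Inclusion–exclusion. Total paths: C(26, 10) = 5311735. Through P₁: C(12, 1)·C(14, 9) = 24024. Through P₂: C(20, 7)·C(6, 3) = 1550400. Since P₁ is strictly southwest of P₂, a monotone path through both must visit P₁ then P₂; paths through both = C(12, 1)·C(8, 6)·C(6, 3) = 6720. Avoid both = 5311735 − 24024 − 1550400 + 6720 = 3744031.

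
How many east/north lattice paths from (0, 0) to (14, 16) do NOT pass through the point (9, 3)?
Number of paths = 143537715

Total paths from (0, 0) to (14, 16): C(30, 14) = 145422675. Paths through (9, 3): (paths (0, 0) → (9, 3)) × (paths (9, 3) → (14, 16)) = C(12, 9) · C(18, 5) = 220 · 8568 = 1884960. Avoidance count = 145422675 − 1884960 = 143537715.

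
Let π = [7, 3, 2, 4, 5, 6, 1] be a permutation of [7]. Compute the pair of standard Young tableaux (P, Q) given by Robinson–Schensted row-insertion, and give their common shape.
P = [1, 4, 5, 6] / [2] / [3] / [7];  Q = [1, 4, 5, 6] / [2] / [3] / [7];  common shape = (4, 1, 1, 1)

Row-insert the values π_1, π_2, … into P one at a time, bumping the leftmost entry strictly greater than the inserted value down to the next row. The recording tableau Q records, in position (i, j), the step at which that cell was added to P.
  Insert 7 (step 1): P = [7];  Q = [1]
  Insert 3 (step 2): P = [3] / [7];  Q = [1] / [2]
  Insert 2 (step 3): P = [2] / [3] / [7];  Q = [1] / [2] / [3]
  Insert 4 (step 4): P = [2, 4] / [3] / [7];  Q = [1, 4] / [2] / [3]
  Insert 5 (step 5): P = [2, 4, 5] / [3] / [7];  Q = [1, 4, 5] / [2] / [3]
  Insert 6 (step 6): P = [2, 4, 5, 6] / [3] / [7];  Q = [1, 4, 5, 6] / [2] / [3]
  Insert 1 (step 7): P = [1, 4, 5, 6] / [2] / [3] / [7];  Q = [1, 4, 5, 6] / [2] / [3] / [7]
Final shape: (4, 1, 1, 1).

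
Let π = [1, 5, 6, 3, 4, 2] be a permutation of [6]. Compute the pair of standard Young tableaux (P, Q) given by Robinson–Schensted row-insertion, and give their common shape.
P = [1, 2, 4] / [3, 6] / [5];  Q = [1, 2, 3] / [4, 5] / [6];  common shape = (3, 2, 1)

Row-insert the values π_1, π_2, … into P one at a time, bumping the leftmost entry strictly greater than the inserted value down to the next row. The recording tableau Q records, in position (i, j), the step at which that cell was added to P.
  Insert 1 (step 1): P = [1];  Q = [1]
  Insert 5 (step 2): P = [1, 5];  Q = [1, 2]
  Insert 6 (step 3): P = [1, 5, 6];  Q = [1, 2, 3]
  Insert 3 (step 4): P = [1, 3, 6] / [5];  Q = [1, 2, 3] / [4]
  Insert 4 (step 5): P = [1, 3, 4] / [5, 6];  Q = [1, 2, 3] / [4, 5]
  Insert 2 (step 6): P = [1, 2, 4] / [3, 6] / [5];  Q = [1, 2, 3] / [4, 5] / [6]
Final shape: (3, 2, 1).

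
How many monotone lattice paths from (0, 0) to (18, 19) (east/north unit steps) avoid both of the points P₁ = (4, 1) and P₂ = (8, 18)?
Number of paths = 15298598050

Inclusion–exclusion. Total paths: C(37, 18) = 17672631900. Through P₁: C(5, 4)·C(32, 14) = 2357178000. Through P₂: C(26, 8)·C(11, 10) = 17185025. Since P₁ is strictly southwest of P₂, a monotone path through both must visit P₁ then P₂; paths through both = C(5, 4)·C(21, 4)·C(11, 10) = 329175. Avoid both = 17672631900 − 2357178000 − 17185025 + 329175 = 15298598050.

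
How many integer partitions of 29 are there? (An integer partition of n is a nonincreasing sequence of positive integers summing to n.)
p(29) = 4565

Compute p(n) via the recurrence p(n, m) = p(n, m−1) + p(n−m, m), where p(n, m) counts partitions of n with all parts ≤ m and p(n) = p(n, n). The base cases are p(0, m) = 1 and p(n, 0) = 0 for n > 0. Filling the table yields p(29) = 4565. (Euler's pentagonal recurrence is an alternative.)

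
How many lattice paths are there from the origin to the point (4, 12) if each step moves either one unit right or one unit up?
Number of paths = 1820

A monotone lattice path from (0, 0) to (4, 12) consists of 4 east steps and 12 north steps in some order, so it is determined by which 4 of the 16 steps are east. The count is C(16, 4) = 1820.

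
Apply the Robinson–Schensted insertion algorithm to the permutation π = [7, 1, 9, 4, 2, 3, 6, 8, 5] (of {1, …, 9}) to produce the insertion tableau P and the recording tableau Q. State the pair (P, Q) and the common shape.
P = [1, 2, 3, 5, 8] / [4, 6] / [7, 9];  Q = [1, 3, 6, 7, 8] / [2, 4] / [5, 9];  common shape = (5, 2, 2)

Row-insert the values π_1, π_2, … into P one at a time, bumping the leftmost entry strictly greater than the inserted value down to the next row. The recording tableau Q records, in position (i, j), the step at which that cell was added to P.
  Insert 7 (step 1): P = [7];  Q = [1]
  Insert 1 (step 2): P = [1] / [7];  Q = [1] / [2]
  Insert 9 (step 3): P = [1, 9] / [7];  Q = [1, 3] / [2]
  Insert 4 (step 4): P = [1, 4] / [7, 9];  Q = [1, 3] / [2, 4]
  Insert 2 (step 5): P = [1, 2] / [4, 9] / [7];  Q = [1, 3] / [2, 4] / [5]
  Insert 3 (step 6): P = [1, 2, 3] / [4, 9] / [7];  Q = [1, 3, 6] / [2, 4] / [5]
  Insert 6 (step 7): P = [1, 2, 3, 6] / [4, 9] / [7];  Q = [1, 3, 6, 7] / [2, 4] / [5]
  Insert 8 (step 8): P = [1, 2, 3, 6, 8] / [4, 9] / [7];  Q = [1, 3, 6, 7, 8] / [2, 4] / [5]
  Insert 5 (step 9): P = [1, 2, 3, 5, 8] / [4, 6] / [7, 9];  Q = [1, 3, 6, 7, 8] / [2, 4] / [5, 9]
Final shape: (5, 2, 2).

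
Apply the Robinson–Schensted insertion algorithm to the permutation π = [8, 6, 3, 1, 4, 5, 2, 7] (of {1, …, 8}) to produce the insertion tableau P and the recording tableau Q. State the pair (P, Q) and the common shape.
P = [1, 2, 5, 7] / [3, 4] / [6] / [8];  Q = [1, 5, 6, 8] / [2, 7] / [3] / [4];  common shape = (4, 2, 1, 1)

Row-insert the values π_1, π_2, … into P one at a time, bumping the leftmost entry strictly greater than the inserted value down to the next row. The recording tableau Q records, in position (i, j), the step at which that cell was added to P.
  Insert 8 (step 1): P = [8];  Q = [1]
  Insert 6 (step 2): P = [6] / [8];  Q = [1] / [2]
  Insert 3 (step 3): P = [3] / [6] / [8];  Q = [1] / [2] / [3]
  Insert 1 (step 4): P = [1] / [3] / [6] / [8];  Q = [1] / [2] / [3] / [4]
  Insert 4 (step 5): P = [1, 4] / [3] / [6] / [8];  Q = [1, 5] / [2] / [3] / [4]
  Insert 5 (step 6): P = [1, 4, 5] / [3] / [6] / [8];  Q = [1, 5, 6] / [2] / [3] / [4]
  Insert 2 (step 7): P = [1, 2, 5] / [3, 4] / [6] / [8];  Q = [1, 5, 6] / [2, 7] / [3] / [4]
  Insert 7 (step 8): P = [1, 2, 5, 7] / [3, 4] / [6] / [8];  Q = [1, 5, 6, 8] / [2, 7] / [3] / [4]
Final shape: (4, 2, 1, 1).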